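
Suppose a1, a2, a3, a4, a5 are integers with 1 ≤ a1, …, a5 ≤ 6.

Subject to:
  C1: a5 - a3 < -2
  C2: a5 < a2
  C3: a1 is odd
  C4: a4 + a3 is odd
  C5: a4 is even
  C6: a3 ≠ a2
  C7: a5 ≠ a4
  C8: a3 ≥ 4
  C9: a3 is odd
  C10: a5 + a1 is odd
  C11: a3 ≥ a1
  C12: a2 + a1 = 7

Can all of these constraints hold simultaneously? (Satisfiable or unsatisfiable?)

Satisfiable

Try a1 = 1, a2 = 6, a3 = 5, a4 = 4, a5 = 2.
Check constraint 1: a5 - a3 = -3; constraint 3: a1 = 1 is odd; constraint 12: a2 + a1 = 7. The remaining constraints are straightforward to verify.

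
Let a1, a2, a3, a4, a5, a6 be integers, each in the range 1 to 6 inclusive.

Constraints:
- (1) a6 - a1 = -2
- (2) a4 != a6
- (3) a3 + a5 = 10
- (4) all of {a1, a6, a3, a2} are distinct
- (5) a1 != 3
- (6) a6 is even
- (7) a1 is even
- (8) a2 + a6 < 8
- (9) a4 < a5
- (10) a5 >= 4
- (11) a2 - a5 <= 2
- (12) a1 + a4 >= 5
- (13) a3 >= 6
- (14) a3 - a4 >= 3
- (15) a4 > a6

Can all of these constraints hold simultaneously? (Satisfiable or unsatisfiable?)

Try a1 = 4, a2 = 3, a3 = 6, a4 = 3, a5 = 4, a6 = 2.
Check constraint 1: a6 - a1 = -2; constraint 3: a3 + a5 = 10; constraint 8: a2 + a6 = 5. The remaining constraints are straightforward to verify.

Satisfiable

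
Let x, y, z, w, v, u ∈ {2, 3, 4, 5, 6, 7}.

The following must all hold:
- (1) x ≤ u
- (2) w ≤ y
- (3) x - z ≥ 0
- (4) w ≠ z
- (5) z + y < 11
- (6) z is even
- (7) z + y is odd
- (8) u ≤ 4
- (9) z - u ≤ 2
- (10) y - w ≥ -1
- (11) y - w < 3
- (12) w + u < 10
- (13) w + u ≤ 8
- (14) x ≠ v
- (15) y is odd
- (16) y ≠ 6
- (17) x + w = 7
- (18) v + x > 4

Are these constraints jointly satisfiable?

The assignment x = 2, y = 7, z = 2, w = 5, v = 4, u = 2 works:
  constraint 3 holds since x - z = 0.
  constraint 5 holds since z + y = 9.
The rest check out directly.

Satisfiable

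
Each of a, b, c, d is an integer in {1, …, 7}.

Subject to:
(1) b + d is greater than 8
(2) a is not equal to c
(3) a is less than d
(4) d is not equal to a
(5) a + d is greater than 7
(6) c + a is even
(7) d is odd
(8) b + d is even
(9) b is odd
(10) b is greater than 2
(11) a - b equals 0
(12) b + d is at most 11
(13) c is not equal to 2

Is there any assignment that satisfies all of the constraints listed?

Satisfiable

The assignment a = 3, b = 3, c = 1, d = 7 works:
  constraint 1 holds since b + d = 10.
  constraint 5 holds since a + d = 10.
  constraint 11 holds since a - b = 0.
The rest check out directly.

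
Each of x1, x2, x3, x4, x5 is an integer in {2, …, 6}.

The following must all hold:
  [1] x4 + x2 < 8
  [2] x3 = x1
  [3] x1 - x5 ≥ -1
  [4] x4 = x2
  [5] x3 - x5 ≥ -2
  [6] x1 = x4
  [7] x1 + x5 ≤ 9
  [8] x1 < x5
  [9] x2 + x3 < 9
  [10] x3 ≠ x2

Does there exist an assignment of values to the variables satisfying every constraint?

Unsatisfiable

From constraints 2, 4, and 6, x3 = x1 = x4 = x2, so x3 = x2. But constraint 10 says x3 ≠ x2. Contradiction.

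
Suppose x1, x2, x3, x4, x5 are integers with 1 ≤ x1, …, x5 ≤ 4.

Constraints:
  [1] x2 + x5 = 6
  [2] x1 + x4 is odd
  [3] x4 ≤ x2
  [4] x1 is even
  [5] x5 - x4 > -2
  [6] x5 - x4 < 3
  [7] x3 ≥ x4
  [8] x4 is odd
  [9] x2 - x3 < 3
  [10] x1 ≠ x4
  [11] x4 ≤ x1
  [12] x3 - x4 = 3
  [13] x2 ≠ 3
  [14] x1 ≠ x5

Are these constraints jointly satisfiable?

One satisfying assignment is x1 = 4, x2 = 4, x3 = 4, x4 = 1, x5 = 2.
For the less obvious constraints — constraint 1: x2 + x5 = 6; constraint 5: x5 - x4 = 1 — and the others hold by inspection.

Satisfiable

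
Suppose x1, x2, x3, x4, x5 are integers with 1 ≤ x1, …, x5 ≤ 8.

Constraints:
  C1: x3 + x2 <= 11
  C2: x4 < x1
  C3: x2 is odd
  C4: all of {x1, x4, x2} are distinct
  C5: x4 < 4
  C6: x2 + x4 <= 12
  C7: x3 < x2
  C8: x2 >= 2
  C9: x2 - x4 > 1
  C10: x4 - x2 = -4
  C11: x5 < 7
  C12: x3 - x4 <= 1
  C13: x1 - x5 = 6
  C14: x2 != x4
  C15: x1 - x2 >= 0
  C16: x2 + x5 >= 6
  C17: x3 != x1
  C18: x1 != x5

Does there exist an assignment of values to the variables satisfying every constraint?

Satisfiable

The assignment x1 = 8, x2 = 7, x3 = 3, x4 = 3, x5 = 2 works:
  constraint 1 holds since x3 + x2 = 10.
  constraint 6 holds since x2 + x4 = 10.
The rest check out directly.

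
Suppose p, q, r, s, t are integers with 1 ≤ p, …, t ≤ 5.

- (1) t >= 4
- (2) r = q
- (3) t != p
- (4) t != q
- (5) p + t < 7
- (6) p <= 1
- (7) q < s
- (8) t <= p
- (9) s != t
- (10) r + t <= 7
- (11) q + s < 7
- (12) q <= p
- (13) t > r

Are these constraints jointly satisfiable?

Unsatisfiable

From constraint 1: t ≥ 4. From constraints 6 and 8: t ≤ p and p ≤ 1, so t ≤ 1. But 1 < 4, so no value of t works.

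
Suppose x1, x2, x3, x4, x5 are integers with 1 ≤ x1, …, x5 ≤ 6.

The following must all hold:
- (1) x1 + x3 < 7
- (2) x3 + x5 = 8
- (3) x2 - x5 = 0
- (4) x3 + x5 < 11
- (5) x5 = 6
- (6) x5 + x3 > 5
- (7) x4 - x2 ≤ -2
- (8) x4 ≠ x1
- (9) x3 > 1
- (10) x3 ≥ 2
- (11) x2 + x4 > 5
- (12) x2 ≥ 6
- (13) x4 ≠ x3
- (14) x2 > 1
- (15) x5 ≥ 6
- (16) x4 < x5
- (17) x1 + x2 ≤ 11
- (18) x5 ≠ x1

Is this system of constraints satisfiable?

Satisfiable

The assignment x1 = 2, x2 = 6, x3 = 2, x4 = 1, x5 = 6 works:
  constraint 1 holds since x1 + x3 = 4.
  constraint 2 holds since x3 + x5 = 8.
The rest check out directly.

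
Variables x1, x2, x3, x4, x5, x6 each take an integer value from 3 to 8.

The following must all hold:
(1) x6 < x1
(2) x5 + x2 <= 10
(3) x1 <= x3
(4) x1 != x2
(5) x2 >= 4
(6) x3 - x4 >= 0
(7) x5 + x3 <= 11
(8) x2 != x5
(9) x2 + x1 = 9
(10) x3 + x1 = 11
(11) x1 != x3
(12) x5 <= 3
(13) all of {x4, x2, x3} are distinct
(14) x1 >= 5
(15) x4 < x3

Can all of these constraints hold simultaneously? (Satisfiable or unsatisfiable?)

One satisfying assignment is x1 = 5, x2 = 4, x3 = 6, x4 = 3, x5 = 3, x6 = 4.
For the less obvious constraints — constraint 2: x5 + x2 = 7; constraint 6: x3 - x4 = 3 — and the others hold by inspection.

Satisfiable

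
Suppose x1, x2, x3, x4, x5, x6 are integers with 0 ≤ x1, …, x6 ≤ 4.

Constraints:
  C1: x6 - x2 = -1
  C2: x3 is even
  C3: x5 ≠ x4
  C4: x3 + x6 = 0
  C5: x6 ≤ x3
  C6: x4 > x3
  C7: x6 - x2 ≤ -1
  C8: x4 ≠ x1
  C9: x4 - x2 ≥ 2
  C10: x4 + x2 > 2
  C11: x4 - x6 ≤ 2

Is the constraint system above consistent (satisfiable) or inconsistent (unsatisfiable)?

Unsatisfiable

Constraints 7, 9, and 11 give x6 − x4 ≥ -2, x4 − x2 ≥ 2, x2 − x6 ≥ 1.
Adding all 3 inequalities: the left sides telescope to 0, and the right sides sum to (-2) + 2 + 1 = 1. So 0 ≥ 1, which is false.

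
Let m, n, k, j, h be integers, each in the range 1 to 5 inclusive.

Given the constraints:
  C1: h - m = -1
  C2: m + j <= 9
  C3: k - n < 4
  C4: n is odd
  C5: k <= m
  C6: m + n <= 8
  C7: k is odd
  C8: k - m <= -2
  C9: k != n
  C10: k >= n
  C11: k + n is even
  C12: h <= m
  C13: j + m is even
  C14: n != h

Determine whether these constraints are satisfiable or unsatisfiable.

Satisfiable

One satisfying assignment is m = 5, n = 1, k = 3, j = 3, h = 4.
For the less obvious constraints — constraint 1: h - m = -1; constraint 2: m + j = 8 — and the others hold by inspection.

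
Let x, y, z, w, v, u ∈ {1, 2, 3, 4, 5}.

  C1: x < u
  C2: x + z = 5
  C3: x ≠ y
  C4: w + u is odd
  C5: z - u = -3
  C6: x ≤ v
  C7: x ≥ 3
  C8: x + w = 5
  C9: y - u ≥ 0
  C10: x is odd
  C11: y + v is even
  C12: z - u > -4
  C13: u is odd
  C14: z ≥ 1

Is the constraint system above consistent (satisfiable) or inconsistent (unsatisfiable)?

Try x = 3, y = 5, z = 2, w = 2, v = 5, u = 5.
Check constraint 2: x + z = 5; constraint 5: z - u = -3; constraint 8: x + w = 5. The remaining constraints are straightforward to verify.

Satisfiable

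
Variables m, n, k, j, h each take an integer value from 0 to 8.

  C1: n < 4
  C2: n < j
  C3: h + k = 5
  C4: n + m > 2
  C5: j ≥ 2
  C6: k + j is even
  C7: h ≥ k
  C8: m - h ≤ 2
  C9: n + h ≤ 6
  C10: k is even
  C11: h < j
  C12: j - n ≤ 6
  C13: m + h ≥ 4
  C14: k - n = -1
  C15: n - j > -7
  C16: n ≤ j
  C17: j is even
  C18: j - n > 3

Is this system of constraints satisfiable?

Satisfiable

Setting (m, n, k, j, h) = (2, 3, 2, 8, 3) satisfies everything: constraint 3: h + k = 5; constraint 4: n + m = 5; constraint 8: m - h = -1, and the others follow.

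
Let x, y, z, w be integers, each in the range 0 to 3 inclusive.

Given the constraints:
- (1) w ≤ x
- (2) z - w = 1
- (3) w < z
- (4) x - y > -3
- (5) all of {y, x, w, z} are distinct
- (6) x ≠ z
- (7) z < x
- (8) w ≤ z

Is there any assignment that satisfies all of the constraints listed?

Satisfiable

The assignment x = 2, y = 3, z = 1, w = 0 works:
  constraint 2 holds since z - w = 1.
  constraint 4 holds since x - y = -1.
The rest check out directly.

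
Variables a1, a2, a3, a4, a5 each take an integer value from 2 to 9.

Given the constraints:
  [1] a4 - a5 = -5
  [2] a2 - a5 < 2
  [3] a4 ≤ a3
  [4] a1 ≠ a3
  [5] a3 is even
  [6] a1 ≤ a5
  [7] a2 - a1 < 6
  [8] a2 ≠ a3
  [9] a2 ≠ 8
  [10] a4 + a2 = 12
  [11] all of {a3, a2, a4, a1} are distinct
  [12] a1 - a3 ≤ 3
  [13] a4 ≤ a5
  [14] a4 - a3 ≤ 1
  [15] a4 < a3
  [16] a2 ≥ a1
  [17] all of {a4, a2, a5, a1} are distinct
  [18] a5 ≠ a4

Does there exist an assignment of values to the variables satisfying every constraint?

Take a1 = 5, a2 = 9, a3 = 4, a4 = 3, a5 = 8. Then constraint 1: a4 - a5 = -5; constraint 2: a2 - a5 = 1, and every other listed constraint is also met.

Satisfiable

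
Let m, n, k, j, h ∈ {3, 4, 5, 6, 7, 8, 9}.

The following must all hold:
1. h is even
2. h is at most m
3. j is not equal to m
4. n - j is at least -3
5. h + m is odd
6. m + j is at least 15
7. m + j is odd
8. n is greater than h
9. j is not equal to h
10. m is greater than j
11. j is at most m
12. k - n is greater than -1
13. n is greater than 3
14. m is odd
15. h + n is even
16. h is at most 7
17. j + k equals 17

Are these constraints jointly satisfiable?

One satisfying assignment is m = 9, n = 8, k = 9, j = 8, h = 4.
For the less obvious constraints — constraint 4: n - j = 0; constraint 6: m + j = 17 — and the others hold by inspection.

Satisfiable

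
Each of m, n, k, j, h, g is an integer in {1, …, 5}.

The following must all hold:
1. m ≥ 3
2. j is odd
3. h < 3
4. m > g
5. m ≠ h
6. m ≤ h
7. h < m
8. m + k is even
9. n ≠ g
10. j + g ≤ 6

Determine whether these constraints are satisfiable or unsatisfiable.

From constraints 1 and 6: h ≥ m and m ≥ 3, so h ≥ 3. From constraint 3: h ≤ 2. But 2 < 3, so no value of h works.

Unsatisfiable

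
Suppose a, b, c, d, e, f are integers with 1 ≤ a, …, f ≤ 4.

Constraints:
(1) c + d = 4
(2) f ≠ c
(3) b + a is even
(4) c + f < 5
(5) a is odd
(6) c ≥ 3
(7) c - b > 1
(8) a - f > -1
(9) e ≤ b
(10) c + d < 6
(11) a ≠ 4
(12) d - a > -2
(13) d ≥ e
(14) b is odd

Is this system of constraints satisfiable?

Satisfiable

Take a = 1, b = 1, c = 3, d = 1, e = 1, f = 1. Then constraint 1: c + d = 4; constraint 4: c + f = 4, and every other listed constraint is also met.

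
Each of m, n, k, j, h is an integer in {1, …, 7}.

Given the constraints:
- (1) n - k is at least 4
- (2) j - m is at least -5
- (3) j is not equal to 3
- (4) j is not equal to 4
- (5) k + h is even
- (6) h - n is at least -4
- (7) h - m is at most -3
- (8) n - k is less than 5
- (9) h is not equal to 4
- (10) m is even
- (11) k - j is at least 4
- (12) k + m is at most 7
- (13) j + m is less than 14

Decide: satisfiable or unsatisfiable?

Unsatisfiable

Constraints 1, 2, 6, 7, and 11 give k − j ≥ 4, j − m ≥ -5, m − h ≥ 3, h − n ≥ -4, n − k ≥ 4.
Adding all 5 inequalities: the left sides telescope to 0, and the right sides sum to 4 + (-5) + 3 + (-4) + 4 = 2. So 0 ≥ 2, which is false.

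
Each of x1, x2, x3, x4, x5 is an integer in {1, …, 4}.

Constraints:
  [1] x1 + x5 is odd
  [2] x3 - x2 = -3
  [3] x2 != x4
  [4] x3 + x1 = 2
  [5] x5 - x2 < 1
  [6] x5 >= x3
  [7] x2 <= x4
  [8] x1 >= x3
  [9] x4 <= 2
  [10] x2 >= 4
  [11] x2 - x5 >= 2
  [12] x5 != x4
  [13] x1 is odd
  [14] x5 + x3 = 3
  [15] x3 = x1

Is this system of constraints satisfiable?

From constraints 7 and 10: x4 ≥ x2 and x2 ≥ 4, so x4 ≥ 4. From constraint 9: x4 ≤ 2. But 2 < 4, so no value of x4 works.

Unsatisfiable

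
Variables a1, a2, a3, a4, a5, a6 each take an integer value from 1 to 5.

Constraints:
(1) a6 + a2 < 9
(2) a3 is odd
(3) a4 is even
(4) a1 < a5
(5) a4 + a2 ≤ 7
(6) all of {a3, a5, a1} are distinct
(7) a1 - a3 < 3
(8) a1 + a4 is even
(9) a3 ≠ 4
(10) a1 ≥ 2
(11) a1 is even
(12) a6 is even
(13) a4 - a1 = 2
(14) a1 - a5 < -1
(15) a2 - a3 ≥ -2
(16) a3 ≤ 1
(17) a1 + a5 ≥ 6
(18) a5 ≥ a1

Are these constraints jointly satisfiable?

One satisfying assignment is a1 = 2, a2 = 2, a3 = 1, a4 = 4, a5 = 4, a6 = 4.
For the less obvious constraints — constraint 1: a6 + a2 = 6; constraint 5: a4 + a2 = 6; constraint 7: a1 - a3 = 1 — and the others hold by inspection.

Satisfiable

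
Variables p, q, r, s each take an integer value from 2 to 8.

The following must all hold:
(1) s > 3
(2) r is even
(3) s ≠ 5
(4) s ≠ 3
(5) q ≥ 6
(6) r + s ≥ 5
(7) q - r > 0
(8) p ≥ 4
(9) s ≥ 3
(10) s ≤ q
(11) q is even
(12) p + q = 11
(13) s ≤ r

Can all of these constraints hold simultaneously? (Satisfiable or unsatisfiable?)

Take p = 5, q = 6, r = 4, s = 4. Then constraint 6: r + s = 8; constraint 7: q - r = 2; constraint 12: p + q = 11, and every other listed constraint is also met.

Satisfiable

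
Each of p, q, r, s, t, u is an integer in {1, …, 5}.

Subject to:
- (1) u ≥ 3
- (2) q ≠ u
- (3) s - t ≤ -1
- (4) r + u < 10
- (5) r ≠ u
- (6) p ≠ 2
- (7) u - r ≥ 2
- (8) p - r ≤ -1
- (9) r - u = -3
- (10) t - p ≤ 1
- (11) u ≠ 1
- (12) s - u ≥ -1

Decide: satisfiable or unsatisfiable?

Unsatisfiable

Constraints 3, 7, 8, 10, and 12 give t − s ≥ 1, s − u ≥ -1, u − r ≥ 2, r − p ≥ 1, p − t ≥ -1.
Adding all 5 inequalities: the left sides telescope to 0, and the right sides sum to 1 + (-1) + 2 + 1 + (-1) = 2. So 0 ≥ 2, which is false.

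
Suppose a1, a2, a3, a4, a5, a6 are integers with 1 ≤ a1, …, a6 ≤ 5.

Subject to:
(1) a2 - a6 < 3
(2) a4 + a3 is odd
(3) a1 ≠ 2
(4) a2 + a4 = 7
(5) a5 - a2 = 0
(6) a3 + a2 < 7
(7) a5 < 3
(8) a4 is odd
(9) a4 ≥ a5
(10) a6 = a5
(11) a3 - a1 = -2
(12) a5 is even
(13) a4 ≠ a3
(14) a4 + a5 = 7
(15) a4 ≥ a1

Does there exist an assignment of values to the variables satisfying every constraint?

Satisfiable

Setting (a1, a2, a3, a4, a5, a6) = (4, 2, 2, 5, 2, 2) satisfies everything: constraint 1: a2 - a6 = 0; constraint 4: a2 + a4 = 7; constraint 5: a5 - a2 = 0, and the others follow.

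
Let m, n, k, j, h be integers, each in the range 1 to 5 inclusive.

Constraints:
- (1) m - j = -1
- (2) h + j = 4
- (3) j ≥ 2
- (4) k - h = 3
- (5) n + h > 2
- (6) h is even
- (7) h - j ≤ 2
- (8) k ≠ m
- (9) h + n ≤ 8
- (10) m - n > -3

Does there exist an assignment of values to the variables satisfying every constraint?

Setting (m, n, k, j, h) = (1, 3, 5, 2, 2) satisfies everything: constraint 1: m - j = -1; constraint 2: h + j = 4, and the others follow.

Satisfiable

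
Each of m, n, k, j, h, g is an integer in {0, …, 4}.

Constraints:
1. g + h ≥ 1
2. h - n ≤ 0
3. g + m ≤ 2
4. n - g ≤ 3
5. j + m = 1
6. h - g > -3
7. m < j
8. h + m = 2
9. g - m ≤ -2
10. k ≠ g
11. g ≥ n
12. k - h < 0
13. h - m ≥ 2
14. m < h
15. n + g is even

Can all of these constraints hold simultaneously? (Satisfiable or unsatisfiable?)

Unsatisfiable

Constraints 2, 4, 9, and 13 give g − n ≥ -3, n − h ≥ 0, h − m ≥ 2, m − g ≥ 2.
Adding all 4 inequalities: the left sides telescope to 0, and the right sides sum to (-3) + 0 + 2 + 2 = 1. So 0 ≥ 1, which is false.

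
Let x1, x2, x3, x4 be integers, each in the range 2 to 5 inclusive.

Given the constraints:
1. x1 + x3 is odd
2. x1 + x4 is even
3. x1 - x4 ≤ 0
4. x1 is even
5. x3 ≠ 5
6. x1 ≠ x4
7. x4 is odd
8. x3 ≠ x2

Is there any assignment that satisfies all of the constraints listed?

Unsatisfiable

Constraint 4 makes x1 even and constraint 7 makes x4 odd, so x1 + x4 must be odd. Constraint 2 says x1 + x4 is even — contradiction.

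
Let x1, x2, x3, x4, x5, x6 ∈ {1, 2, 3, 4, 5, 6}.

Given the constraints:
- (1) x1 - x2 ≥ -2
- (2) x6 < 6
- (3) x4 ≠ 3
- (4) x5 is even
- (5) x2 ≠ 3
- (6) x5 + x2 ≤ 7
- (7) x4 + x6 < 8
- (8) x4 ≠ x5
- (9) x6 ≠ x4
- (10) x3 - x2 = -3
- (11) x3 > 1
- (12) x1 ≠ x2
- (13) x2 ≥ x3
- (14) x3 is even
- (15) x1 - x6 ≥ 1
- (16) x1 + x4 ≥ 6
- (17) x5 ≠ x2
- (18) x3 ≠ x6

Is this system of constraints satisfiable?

Satisfiable

Try x1 = 4, x2 = 5, x3 = 2, x4 = 5, x5 = 2, x6 = 1.
Check constraint 1: x1 - x2 = -1; constraint 6: x5 + x2 = 7. The remaining constraints are straightforward to verify.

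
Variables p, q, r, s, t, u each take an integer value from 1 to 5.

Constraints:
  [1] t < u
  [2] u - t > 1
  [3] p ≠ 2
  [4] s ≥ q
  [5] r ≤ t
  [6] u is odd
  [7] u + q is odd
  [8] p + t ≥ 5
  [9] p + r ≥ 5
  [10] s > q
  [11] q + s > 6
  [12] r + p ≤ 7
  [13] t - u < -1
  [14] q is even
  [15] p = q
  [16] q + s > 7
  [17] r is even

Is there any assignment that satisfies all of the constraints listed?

Satisfiable

Try p = 4, q = 4, r = 2, s = 5, t = 3, u = 5.
Check constraint 2: u - t = 2; constraint 8: p + t = 7; constraint 9: p + r = 6. The remaining constraints are straightforward to verify.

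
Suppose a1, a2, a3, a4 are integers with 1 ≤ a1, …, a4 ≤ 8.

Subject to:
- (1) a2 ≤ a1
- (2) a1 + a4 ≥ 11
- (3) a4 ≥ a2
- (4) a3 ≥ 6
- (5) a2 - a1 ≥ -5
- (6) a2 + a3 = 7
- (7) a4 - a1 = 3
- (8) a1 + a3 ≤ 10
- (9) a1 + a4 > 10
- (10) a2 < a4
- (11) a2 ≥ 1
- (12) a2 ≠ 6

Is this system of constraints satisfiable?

One satisfying assignment is a1 = 4, a2 = 1, a3 = 6, a4 = 7.
For the less obvious constraints — constraint 2: a1 + a4 = 11; constraint 5: a2 - a1 = -3; constraint 6: a2 + a3 = 7 — and the others hold by inspection.

Satisfiable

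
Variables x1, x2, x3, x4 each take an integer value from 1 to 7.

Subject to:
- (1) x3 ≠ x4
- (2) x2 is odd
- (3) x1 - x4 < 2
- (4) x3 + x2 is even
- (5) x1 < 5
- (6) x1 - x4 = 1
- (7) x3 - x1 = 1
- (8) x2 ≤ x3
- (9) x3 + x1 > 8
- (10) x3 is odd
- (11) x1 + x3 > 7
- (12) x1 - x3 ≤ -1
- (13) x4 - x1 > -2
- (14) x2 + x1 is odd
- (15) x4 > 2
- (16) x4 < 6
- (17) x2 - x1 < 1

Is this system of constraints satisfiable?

Try x1 = 4, x2 = 3, x3 = 5, x4 = 3.
Check constraint 3: x1 - x4 = 1; constraint 6: x1 - x4 = 1. The remaining constraints are straightforward to verify.

Satisfiable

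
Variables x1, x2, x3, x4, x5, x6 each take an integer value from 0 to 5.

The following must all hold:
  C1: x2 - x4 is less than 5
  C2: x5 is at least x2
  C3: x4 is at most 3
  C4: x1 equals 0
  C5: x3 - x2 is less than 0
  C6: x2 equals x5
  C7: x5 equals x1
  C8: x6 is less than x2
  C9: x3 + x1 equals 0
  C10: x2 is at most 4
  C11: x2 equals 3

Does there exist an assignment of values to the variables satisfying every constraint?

Constraint 11 fixes x2 = 3 and constraint 4 fixes x1 = 0. Constraints 6 and 7 give x2 = x5 = x1, so x2 = x1. But 3 ≠ 0 — contradiction.

Unsatisfiable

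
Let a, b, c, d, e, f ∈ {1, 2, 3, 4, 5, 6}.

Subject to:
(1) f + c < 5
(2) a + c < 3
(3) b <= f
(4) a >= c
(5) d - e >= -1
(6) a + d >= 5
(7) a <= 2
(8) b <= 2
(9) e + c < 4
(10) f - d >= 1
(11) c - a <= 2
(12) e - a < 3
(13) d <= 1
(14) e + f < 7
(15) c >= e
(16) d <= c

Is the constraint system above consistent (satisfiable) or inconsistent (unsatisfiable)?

Unsatisfiable

From constraint 7: a ≤ 2. From constraint 13: d ≤ 1. Hence a + d ≤ 3. But constraint 6 requires a + d ≥ 5, and 5 > 3. Contradiction.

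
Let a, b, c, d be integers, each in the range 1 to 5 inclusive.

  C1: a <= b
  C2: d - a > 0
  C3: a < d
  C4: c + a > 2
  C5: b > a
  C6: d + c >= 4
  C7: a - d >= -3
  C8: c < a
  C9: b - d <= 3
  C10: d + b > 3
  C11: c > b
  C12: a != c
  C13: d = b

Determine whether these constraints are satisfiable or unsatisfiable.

Unsatisfiable

Constraints 5, 8, and 11 give b < c, c < a, a < b. Chaining: b < c < a < b, which forces b < b — impossible.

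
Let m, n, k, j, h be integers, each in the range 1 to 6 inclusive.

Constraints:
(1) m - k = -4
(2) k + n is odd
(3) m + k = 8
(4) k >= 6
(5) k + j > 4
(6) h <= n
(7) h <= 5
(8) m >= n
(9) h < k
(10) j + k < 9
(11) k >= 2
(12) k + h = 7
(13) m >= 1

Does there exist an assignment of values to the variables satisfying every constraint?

Take m = 2, n = 1, k = 6, j = 1, h = 1. Then constraint 1: m - k = -4; constraint 3: m + k = 8; constraint 5: k + j = 7, and every other listed constraint is also met.

Satisfiable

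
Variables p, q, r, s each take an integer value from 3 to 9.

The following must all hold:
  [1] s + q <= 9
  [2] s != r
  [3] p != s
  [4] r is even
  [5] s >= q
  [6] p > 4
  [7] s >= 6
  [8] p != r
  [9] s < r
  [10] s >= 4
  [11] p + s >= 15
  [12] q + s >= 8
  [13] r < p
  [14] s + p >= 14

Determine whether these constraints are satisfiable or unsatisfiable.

The assignment p = 9, q = 3, r = 8, s = 6 works:
  constraint 1 holds since s + q = 9.
  constraint 11 holds since p + s = 15.
The rest check out directly.

Satisfiable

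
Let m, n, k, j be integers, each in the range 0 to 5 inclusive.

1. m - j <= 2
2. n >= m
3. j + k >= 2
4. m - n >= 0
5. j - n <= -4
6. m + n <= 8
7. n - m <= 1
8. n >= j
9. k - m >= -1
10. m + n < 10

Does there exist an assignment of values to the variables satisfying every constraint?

Constraints 1, 4, and 5 give j − m ≥ -2, m − n ≥ 0, n − j ≥ 4.
Adding all 3 inequalities: the left sides telescope to 0, and the right sides sum to (-2) + 0 + 4 = 2. So 0 ≥ 2, which is false.

Unsatisfiable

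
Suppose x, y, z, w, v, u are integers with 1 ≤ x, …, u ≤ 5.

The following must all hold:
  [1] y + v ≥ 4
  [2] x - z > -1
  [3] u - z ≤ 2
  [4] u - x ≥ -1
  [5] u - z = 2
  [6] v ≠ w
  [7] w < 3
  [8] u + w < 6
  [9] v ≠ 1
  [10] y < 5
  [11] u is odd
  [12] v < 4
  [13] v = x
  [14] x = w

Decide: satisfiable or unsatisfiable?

From constraints 13 and 14, v = x = w, so v = w. But constraint 6 says v ≠ w. Contradiction.

Unsatisfiable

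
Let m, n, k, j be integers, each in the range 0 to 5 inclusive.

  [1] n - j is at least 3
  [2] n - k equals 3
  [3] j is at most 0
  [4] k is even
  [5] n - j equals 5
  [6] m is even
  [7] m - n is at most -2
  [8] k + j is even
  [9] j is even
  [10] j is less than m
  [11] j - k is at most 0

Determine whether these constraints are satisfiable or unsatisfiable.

Setting (m, n, k, j) = (2, 5, 2, 0) satisfies everything: constraint 1: n - j = 5; constraint 2: n - k = 3; constraint 5: n - j = 5, and the others follow.

Satisfiable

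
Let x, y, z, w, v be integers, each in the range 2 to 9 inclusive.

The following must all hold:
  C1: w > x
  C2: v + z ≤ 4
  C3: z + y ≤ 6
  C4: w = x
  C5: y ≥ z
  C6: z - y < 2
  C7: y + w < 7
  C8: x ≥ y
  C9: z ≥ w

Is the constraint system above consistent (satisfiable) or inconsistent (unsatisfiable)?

Unsatisfiable

Constraints 1, 5, 8, and 9 give w ≤ z, z ≤ y, y ≤ x, x < w. Chaining: w ≤ z ≤ y ≤ x < w, which forces w < w — impossible.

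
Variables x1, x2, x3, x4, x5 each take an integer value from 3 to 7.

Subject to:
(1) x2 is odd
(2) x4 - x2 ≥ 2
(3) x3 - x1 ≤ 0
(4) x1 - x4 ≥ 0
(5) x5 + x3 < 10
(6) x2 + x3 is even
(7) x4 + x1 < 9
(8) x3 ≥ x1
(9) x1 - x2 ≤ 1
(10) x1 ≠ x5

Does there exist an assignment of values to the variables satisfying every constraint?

Unsatisfiable

Constraints 2, 4, and 9 give x1 − x4 ≥ 0, x4 − x2 ≥ 2, x2 − x1 ≥ -1.
Adding all 3 inequalities: the left sides telescope to 0, and the right sides sum to 0 + 2 + (-1) = 1. So 0 ≥ 1, which is false.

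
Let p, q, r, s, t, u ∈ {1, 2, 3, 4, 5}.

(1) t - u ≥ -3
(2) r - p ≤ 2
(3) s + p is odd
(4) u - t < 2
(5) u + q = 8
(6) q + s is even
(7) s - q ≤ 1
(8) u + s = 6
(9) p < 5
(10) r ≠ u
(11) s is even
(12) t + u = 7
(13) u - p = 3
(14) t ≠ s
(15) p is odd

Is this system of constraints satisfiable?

Take p = 1, q = 4, r = 1, s = 2, t = 3, u = 4. Then constraint 1: t - u = -1; constraint 2: r - p = 0, and every other listed constraint is also met.

Satisfiable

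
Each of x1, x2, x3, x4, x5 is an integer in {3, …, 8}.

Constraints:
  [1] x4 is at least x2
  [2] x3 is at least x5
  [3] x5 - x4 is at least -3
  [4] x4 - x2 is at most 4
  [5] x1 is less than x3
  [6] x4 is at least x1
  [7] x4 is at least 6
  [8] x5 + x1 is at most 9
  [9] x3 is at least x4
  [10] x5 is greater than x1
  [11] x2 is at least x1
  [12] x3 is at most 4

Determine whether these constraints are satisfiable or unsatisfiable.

Unsatisfiable

From constraint 7: x4 ≥ 6. From constraints 9 and 12: x4 ≤ x3 and x3 ≤ 4, so x4 ≤ 4. But 4 < 6, so no value of x4 works.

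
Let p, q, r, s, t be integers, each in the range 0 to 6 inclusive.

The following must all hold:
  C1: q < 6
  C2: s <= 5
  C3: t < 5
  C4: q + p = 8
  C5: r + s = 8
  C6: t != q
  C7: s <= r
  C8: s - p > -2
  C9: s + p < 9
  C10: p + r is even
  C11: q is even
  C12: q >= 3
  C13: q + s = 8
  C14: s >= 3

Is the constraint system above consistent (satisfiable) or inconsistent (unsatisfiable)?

The assignment p = 4, q = 4, r = 4, s = 4, t = 3 works:
  constraint 4 holds since q + p = 8.
  constraint 5 holds since r + s = 8.
  constraint 8 holds since s - p = 0.
The rest check out directly.

Satisfiable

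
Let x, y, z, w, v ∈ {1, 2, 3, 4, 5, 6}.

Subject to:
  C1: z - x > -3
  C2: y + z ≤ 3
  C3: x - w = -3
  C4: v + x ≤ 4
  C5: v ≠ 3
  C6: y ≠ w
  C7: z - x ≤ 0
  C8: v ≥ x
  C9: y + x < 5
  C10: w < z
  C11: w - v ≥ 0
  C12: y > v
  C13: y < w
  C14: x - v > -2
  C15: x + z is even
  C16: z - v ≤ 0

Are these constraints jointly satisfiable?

Constraints 7, 8, 10, 12, and 13 give w < z, z ≤ x, x ≤ v, v < y, y < w. Chaining: w < z ≤ x ≤ v < y < w, which forces w < w — impossible.

Unsatisfiable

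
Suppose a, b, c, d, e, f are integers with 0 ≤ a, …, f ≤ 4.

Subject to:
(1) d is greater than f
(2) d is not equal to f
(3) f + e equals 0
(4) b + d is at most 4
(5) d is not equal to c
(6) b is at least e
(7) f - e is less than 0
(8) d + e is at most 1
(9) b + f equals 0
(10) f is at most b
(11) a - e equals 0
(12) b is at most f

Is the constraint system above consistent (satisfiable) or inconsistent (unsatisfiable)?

Constraints 6, 7, and 12 give e ≤ b, b ≤ f, f < e. Chaining: e ≤ b ≤ f < e, which forces e < e — impossible.

Unsatisfiable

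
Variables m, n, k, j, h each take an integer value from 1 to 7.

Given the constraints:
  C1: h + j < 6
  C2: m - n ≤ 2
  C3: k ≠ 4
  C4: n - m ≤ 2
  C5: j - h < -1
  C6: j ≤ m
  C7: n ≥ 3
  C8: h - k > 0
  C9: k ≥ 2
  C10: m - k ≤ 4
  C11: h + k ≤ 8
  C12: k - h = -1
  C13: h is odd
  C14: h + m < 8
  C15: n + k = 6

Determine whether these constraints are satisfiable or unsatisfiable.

Setting (m, n, k, j, h) = (4, 4, 2, 1, 3) satisfies everything: constraint 1: h + j = 4; constraint 2: m - n = 0; constraint 4: n - m = 0, and the others follow.

Satisfiable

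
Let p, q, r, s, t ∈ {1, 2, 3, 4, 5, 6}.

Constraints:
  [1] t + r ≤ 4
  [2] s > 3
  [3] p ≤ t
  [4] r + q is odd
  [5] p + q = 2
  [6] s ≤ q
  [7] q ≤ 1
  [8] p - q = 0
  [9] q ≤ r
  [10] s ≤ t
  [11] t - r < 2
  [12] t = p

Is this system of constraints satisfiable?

Unsatisfiable

From constraint 2: s ≥ 4. From constraints 6 and 7: s ≤ q and q ≤ 1, so s ≤ 1. But 1 < 4, so no value of s works.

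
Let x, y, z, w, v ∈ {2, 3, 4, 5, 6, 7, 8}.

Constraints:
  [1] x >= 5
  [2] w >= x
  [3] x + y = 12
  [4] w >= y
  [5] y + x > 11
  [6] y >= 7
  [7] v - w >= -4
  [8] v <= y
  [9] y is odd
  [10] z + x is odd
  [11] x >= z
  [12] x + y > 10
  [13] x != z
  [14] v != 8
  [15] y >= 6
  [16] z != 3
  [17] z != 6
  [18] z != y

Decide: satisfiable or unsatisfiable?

One satisfying assignment is x = 5, y = 7, z = 4, w = 8, v = 4.
For the less obvious constraints — constraint 3: x + y = 12; constraint 5: y + x = 12 — and the others hold by inspection.

Satisfiable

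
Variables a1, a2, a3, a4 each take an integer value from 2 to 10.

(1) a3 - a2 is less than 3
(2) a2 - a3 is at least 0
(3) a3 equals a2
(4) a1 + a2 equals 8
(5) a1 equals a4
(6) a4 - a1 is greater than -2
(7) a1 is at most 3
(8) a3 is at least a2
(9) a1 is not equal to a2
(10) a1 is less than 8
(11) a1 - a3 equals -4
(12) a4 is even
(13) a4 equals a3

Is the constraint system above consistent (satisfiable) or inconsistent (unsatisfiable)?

Unsatisfiable

From constraints 3, 5, and 13, a1 = a4 = a3 = a2, so a1 = a2. But constraint 9 says a1 ≠ a2. Contradiction.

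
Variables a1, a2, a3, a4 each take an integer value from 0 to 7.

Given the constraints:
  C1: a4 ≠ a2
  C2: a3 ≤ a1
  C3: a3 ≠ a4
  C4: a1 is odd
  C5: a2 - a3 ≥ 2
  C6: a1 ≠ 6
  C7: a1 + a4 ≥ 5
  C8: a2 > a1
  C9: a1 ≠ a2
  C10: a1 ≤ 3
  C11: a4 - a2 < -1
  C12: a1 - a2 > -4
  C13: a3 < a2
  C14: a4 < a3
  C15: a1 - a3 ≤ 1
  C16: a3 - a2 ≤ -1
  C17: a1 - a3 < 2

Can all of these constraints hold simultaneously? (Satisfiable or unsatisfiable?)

Setting (a1, a2, a3, a4) = (3, 5, 3, 2) satisfies everything: constraint 5: a2 - a3 = 2; constraint 7: a1 + a4 = 5; constraint 11: a4 - a2 = -3, and the others follow.

Satisfiable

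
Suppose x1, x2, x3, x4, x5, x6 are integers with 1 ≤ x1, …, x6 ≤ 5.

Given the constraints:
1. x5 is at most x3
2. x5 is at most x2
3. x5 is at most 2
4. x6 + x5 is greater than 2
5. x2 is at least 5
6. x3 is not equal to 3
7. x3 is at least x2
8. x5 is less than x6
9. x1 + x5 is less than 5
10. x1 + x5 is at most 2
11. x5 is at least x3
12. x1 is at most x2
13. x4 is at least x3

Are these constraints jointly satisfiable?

Unsatisfiable

From constraints 5 and 7: x3 ≥ x2 and x2 ≥ 5, so x3 ≥ 5. From constraints 3 and 11: x3 ≤ x5 and x5 ≤ 2, so x3 ≤ 2. But 2 < 5, so no value of x3 works.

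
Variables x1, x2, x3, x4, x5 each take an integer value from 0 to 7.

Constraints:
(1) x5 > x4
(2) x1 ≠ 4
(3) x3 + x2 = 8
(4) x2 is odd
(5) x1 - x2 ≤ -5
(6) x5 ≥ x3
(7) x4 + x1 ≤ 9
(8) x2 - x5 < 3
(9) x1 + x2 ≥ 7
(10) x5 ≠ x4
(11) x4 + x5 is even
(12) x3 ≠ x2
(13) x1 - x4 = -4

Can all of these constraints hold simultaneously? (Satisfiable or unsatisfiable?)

Try x1 = 1, x2 = 7, x3 = 1, x4 = 5, x5 = 7.
Check constraint 3: x3 + x2 = 8; constraint 5: x1 - x2 = -6. The remaining constraints are straightforward to verify.

Satisfiable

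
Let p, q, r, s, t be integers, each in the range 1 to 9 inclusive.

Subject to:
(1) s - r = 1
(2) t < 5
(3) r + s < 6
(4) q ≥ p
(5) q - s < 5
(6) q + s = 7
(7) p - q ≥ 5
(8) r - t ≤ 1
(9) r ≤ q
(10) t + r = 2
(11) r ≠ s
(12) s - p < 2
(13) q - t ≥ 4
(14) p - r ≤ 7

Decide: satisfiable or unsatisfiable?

Unsatisfiable

Constraints 7, 8, 13, and 14 give t − r ≥ -1, r − p ≥ -7, p − q ≥ 5, q − t ≥ 4.
Adding all 4 inequalities: the left sides telescope to 0, and the right sides sum to (-1) + (-7) + 5 + 4 = 1. So 0 ≥ 1, which is false.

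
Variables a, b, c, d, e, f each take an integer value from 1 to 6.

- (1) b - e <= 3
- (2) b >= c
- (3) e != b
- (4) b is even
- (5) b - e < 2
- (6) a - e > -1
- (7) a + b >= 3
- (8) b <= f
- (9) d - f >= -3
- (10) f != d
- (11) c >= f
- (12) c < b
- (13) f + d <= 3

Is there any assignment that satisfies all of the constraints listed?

Unsatisfiable

Constraints 8, 11, and 12 give b ≤ f, f ≤ c, c < b. Chaining: b ≤ f ≤ c < b, which forces b < b — impossible.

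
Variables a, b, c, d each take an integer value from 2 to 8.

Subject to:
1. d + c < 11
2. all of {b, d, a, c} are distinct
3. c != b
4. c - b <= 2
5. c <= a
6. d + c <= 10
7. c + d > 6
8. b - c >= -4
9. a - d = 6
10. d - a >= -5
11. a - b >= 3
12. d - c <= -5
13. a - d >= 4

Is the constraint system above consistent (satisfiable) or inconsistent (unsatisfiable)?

Unsatisfiable

Constraints 4, 10, 11, and 12 give b − c ≥ -2, c − d ≥ 5, d − a ≥ -5, a − b ≥ 3.
Adding all 4 inequalities: the left sides telescope to 0, and the right sides sum to (-2) + 5 + (-5) + 3 = 1. So 0 ≥ 1, which is false.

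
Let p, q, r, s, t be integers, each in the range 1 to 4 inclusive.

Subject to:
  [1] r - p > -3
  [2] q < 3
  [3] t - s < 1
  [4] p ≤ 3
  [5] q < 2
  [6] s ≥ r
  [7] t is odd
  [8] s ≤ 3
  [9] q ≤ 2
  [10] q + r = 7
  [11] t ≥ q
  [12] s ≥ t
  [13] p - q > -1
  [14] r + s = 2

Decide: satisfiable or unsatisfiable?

From constraint 9: q ≤ 2. From constraints 6 and 8: r ≤ s ≤ 3. Hence q + r ≤ 5. But constraint 10 requires q + r = 7, and 7 > 5. Contradiction.

Unsatisfiable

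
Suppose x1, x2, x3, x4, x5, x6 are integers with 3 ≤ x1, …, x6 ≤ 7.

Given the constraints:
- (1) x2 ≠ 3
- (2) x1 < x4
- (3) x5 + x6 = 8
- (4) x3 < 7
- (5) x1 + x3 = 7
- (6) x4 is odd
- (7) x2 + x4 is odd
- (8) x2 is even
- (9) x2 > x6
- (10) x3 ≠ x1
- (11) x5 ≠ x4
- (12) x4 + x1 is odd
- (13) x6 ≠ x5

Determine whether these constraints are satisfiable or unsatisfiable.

Satisfiable

The assignment x1 = 4, x2 = 4, x3 = 3, x4 = 7, x5 = 5, x6 = 3 works:
  constraint 3 holds since x5 + x6 = 8.
  constraint 5 holds since x1 + x3 = 7.
The rest check out directly.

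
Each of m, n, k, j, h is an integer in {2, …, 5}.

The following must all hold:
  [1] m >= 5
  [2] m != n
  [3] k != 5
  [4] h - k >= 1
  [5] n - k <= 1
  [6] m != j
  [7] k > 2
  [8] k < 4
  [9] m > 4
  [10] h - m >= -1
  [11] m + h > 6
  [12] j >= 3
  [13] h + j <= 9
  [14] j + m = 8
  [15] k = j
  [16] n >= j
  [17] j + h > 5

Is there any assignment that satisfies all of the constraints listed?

Try m = 5, n = 3, k = 3, j = 3, h = 4.
Check constraint 4: h - k = 1; constraint 5: n - k = 0. The remaining constraints are straightforward to verify.

Satisfiable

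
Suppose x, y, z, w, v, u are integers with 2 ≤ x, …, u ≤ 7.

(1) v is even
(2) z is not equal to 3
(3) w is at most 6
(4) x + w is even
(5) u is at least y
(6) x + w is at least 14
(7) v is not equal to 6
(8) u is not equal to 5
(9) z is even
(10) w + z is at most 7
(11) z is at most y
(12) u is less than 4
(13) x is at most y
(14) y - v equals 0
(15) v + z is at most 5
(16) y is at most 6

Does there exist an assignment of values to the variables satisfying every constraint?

Unsatisfiable

From constraints 13 and 16: x ≤ y ≤ 6. From constraint 3: w ≤ 6. Hence x + w ≤ 12. But constraint 6 requires x + w ≥ 14, and 14 > 12. Contradiction.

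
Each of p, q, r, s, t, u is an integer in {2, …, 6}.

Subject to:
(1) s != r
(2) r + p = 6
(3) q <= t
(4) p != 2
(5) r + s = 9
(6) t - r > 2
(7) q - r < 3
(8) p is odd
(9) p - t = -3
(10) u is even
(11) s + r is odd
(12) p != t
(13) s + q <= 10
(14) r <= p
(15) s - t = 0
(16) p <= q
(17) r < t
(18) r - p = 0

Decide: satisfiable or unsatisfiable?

Satisfiable

Setting (p, q, r, s, t, u) = (3, 3, 3, 6, 6, 2) satisfies everything: constraint 2: r + p = 6; constraint 5: r + s = 9; constraint 6: t - r = 3, and the others follow.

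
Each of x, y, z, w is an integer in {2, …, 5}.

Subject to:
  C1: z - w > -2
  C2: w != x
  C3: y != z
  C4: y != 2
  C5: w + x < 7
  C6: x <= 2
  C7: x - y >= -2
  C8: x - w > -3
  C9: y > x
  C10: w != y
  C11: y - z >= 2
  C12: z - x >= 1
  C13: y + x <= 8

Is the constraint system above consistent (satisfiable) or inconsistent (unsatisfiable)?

Constraints 7, 11, and 12 give x − y ≥ -2, y − z ≥ 2, z − x ≥ 1.
Adding all 3 inequalities: the left sides telescope to 0, and the right sides sum to (-2) + 2 + 1 = 1. So 0 ≥ 1, which is false.

Unsatisfiable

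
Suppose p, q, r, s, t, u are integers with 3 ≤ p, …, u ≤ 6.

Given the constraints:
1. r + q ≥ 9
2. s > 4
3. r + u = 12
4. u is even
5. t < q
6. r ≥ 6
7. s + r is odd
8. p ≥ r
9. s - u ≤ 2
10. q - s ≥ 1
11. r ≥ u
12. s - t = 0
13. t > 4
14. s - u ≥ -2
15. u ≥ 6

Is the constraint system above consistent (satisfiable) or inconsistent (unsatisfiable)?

The assignment p = 6, q = 6, r = 6, s = 5, t = 5, u = 6 works:
  constraint 1 holds since r + q = 12.
  constraint 3 holds since r + u = 12.
  constraint 9 holds since s - u = -1.
The rest check out directly.

Satisfiable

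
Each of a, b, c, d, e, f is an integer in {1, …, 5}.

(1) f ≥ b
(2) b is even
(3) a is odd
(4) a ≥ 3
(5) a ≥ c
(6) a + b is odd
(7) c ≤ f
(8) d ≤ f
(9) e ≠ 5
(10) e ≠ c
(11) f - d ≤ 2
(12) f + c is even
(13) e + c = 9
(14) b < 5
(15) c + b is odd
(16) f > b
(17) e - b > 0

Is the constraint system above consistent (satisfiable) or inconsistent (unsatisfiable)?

Setting (a, b, c, d, e, f) = (5, 2, 5, 4, 4, 5) satisfies everything: constraint 11: f - d = 1; constraint 13: e + c = 9, and the others follow.

Satisfiable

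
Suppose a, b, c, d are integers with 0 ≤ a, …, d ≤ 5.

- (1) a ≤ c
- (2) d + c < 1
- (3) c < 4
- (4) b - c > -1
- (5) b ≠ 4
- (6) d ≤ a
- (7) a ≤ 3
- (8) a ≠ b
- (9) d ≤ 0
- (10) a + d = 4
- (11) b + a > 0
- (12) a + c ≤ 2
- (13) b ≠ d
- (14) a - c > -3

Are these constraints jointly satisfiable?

From constraint 7: a ≤ 3. From constraint 9: d ≤ 0. Hence a + d ≤ 3. But constraint 10 requires a + d = 4, and 4 > 3. Contradiction.

Unsatisfiable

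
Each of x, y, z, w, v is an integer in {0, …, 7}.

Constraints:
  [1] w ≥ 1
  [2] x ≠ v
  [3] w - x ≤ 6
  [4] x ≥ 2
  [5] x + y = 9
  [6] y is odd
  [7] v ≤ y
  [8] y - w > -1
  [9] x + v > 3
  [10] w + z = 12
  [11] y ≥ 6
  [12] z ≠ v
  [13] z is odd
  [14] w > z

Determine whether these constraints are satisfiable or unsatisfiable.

Satisfiable

Setting (x, y, z, w, v) = (2, 7, 5, 7, 3) satisfies everything: constraint 3: w - x = 5; constraint 5: x + y = 9; constraint 8: y - w = 0, and the others follow.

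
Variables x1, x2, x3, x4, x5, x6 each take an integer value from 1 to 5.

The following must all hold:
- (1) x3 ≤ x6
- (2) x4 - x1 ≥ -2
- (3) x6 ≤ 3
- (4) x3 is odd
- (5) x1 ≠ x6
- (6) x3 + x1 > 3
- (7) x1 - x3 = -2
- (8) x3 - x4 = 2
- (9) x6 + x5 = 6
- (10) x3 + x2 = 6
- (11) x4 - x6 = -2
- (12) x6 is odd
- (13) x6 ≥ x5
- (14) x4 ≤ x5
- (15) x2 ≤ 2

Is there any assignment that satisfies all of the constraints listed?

Unsatisfiable

From constraints 1 and 3: x3 ≤ x6 ≤ 3. From constraint 15: x2 ≤ 2. Hence x3 + x2 ≤ 5. But constraint 10 requires x3 + x2 = 6, and 6 > 5. Contradiction.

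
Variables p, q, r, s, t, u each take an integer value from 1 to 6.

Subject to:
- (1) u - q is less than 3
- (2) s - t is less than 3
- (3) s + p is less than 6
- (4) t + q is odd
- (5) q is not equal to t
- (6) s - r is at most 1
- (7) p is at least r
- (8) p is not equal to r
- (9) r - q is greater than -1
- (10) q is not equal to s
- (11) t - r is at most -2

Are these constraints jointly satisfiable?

Satisfiable

Try p = 4, q = 2, r = 3, s = 1, t = 1, u = 4.
Check constraint 1: u - q = 2; constraint 2: s - t = 0. The remaining constraints are straightforward to verify.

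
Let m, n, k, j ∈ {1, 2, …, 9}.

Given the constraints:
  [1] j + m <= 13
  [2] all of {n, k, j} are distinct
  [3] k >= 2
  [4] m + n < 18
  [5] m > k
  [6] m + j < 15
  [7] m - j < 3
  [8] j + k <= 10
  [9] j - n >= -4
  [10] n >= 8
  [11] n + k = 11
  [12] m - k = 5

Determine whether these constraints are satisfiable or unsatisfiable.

Try m = 7, n = 9, k = 2, j = 5.
Check constraint 1: j + m = 12; constraint 4: m + n = 16; constraint 6: m + j = 12. The remaining constraints are straightforward to verify.

Satisfiable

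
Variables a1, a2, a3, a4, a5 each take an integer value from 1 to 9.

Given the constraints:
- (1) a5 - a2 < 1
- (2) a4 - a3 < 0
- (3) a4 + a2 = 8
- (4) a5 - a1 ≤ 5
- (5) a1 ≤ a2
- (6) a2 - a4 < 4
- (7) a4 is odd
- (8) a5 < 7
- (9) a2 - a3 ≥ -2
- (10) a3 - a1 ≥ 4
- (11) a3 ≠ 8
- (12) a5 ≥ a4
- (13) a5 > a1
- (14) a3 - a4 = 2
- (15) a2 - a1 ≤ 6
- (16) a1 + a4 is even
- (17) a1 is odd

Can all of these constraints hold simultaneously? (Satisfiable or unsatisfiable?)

Satisfiable

Try a1 = 1, a2 = 5, a3 = 5, a4 = 3, a5 = 5.
Check constraint 1: a5 - a2 = 0; constraint 2: a4 - a3 = -2; constraint 3: a4 + a2 = 8. The remaining constraints are straightforward to verify.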